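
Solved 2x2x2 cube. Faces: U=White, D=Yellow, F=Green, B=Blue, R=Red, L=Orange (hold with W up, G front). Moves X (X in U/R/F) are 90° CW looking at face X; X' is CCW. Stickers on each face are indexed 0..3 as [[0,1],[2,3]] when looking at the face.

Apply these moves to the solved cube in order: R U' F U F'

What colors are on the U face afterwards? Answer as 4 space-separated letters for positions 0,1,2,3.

After move 1 (R): R=RRRR U=WGWG F=GYGY D=YBYB B=WBWB
After move 2 (U'): U=GGWW F=OOGY R=GYRR B=RRWB L=WBOO
After move 3 (F): F=GOYO U=GGOB R=WYWR D=RGYB L=WYOB
After move 4 (U): U=OGBG F=WYYO R=RRWR B=WYWB L=GOOB
After move 5 (F'): F=YOWY U=OGRW R=GRRR D=OBYB L=GGOB
Query: U face = OGRW

Answer: O G R W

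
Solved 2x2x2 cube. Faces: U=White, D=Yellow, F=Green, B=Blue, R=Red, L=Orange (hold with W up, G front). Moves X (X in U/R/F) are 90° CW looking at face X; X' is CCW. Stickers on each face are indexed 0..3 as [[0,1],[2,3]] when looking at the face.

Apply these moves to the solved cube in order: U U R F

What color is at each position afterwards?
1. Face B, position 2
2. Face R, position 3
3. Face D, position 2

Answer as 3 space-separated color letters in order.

Answer: W O Y

Derivation:
After move 1 (U): U=WWWW F=RRGG R=BBRR B=OOBB L=GGOO
After move 2 (U): U=WWWW F=BBGG R=OORR B=GGBB L=RROO
After move 3 (R): R=RORO U=WBWG F=BYGY D=YBYG B=WGWB
After move 4 (F): F=GBYY U=WBOR R=WOGO D=RRYG L=RYOB
Query 1: B[2] = W
Query 2: R[3] = O
Query 3: D[2] = Y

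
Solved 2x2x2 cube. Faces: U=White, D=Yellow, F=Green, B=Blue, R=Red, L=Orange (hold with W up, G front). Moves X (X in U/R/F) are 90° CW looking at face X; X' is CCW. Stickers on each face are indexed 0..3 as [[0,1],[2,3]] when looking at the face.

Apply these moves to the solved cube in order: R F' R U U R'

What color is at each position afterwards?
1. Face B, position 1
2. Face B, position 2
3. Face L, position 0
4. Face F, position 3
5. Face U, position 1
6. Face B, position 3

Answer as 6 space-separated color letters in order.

After move 1 (R): R=RRRR U=WGWG F=GYGY D=YBYB B=WBWB
After move 2 (F'): F=YYGG U=WGRR R=BRYR D=OOYB L=OGOW
After move 3 (R): R=YBRR U=WYRG F=YOGB D=OWYW B=RBGB
After move 4 (U): U=RWGY F=YBGB R=RBRR B=OGGB L=YOOW
After move 5 (U): U=GRYW F=RBGB R=OGRR B=YOGB L=YBOW
After move 6 (R'): R=GROR U=GGYY F=RRGW D=OBYB B=WOWB
Query 1: B[1] = O
Query 2: B[2] = W
Query 3: L[0] = Y
Query 4: F[3] = W
Query 5: U[1] = G
Query 6: B[3] = B

Answer: O W Y W G B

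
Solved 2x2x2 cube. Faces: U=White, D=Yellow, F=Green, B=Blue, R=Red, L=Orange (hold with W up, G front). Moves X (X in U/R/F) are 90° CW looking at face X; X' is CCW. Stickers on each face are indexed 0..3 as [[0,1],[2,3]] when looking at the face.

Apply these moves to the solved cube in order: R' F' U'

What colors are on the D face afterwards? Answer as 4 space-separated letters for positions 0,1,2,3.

Answer: O O Y G

Derivation:
After move 1 (R'): R=RRRR U=WBWB F=GWGW D=YGYG B=YBYB
After move 2 (F'): F=WWGG U=WBRR R=GRYR D=OOYG L=OBOW
After move 3 (U'): U=BRWR F=OBGG R=WWYR B=GRYB L=YBOW
Query: D face = OOYG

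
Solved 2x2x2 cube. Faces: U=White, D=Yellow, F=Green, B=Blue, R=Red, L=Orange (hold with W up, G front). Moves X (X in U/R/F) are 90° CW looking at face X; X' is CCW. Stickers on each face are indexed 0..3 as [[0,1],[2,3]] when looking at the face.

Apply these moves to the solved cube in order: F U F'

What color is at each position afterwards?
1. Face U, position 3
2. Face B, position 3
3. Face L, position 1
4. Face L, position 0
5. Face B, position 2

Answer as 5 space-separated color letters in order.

Answer: W B W G B

Derivation:
After move 1 (F): F=GGGG U=WWOO R=WRWR D=RRYY L=OYOY
After move 2 (U): U=OWOW F=WRGG R=BBWR B=OYBB L=GGOY
After move 3 (F'): F=RGWG U=OWBW R=RBRR D=GYYY L=GWOO
Query 1: U[3] = W
Query 2: B[3] = B
Query 3: L[1] = W
Query 4: L[0] = G
Query 5: B[2] = B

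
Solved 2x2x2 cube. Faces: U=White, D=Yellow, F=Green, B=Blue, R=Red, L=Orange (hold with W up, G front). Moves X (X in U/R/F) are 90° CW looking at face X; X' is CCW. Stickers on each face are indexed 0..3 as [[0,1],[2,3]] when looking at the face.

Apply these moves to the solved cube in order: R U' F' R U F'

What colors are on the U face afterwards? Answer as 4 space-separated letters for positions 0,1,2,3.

After move 1 (R): R=RRRR U=WGWG F=GYGY D=YBYB B=WBWB
After move 2 (U'): U=GGWW F=OOGY R=GYRR B=RRWB L=WBOO
After move 3 (F'): F=OYOG U=GGGR R=BYYR D=BOYB L=WWOW
After move 4 (R): R=YBRY U=GYGG F=OOOB D=BWYR B=RRGB
After move 5 (U): U=GGGY F=YBOB R=RRRY B=WWGB L=OOOW
After move 6 (F'): F=BBYO U=GGRR R=WRBY D=OWYR L=OYOG
Query: U face = GGRR

Answer: G G R R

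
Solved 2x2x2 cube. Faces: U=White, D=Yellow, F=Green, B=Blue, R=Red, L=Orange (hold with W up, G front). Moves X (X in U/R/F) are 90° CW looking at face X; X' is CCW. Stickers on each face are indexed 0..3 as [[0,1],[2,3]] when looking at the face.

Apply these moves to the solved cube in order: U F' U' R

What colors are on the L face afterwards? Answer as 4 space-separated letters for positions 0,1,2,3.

After move 1 (U): U=WWWW F=RRGG R=BBRR B=OOBB L=GGOO
After move 2 (F'): F=RGRG U=WWBR R=YBYR D=GOYY L=GWOW
After move 3 (U'): U=WRWB F=GWRG R=RGYR B=YBBB L=OOOW
After move 4 (R): R=YRRG U=WWWG F=GORY D=GBYY B=BBRB
Query: L face = OOOW

Answer: O O O W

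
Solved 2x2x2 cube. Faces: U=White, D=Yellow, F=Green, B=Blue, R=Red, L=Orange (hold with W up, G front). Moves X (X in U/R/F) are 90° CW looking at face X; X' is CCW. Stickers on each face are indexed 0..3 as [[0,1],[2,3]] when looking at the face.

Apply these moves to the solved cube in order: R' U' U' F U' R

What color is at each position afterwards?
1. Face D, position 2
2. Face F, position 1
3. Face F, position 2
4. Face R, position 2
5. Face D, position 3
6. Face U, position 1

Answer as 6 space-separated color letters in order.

Answer: Y O W R B Y

Derivation:
After move 1 (R'): R=RRRR U=WBWB F=GWGW D=YGYG B=YBYB
After move 2 (U'): U=BBWW F=OOGW R=GWRR B=RRYB L=YBOO
After move 3 (U'): U=BWBW F=YBGW R=OORR B=GWYB L=RROO
After move 4 (F): F=GYWB U=BWOR R=BOWR D=ROYG L=RYOG
After move 5 (U'): U=WRBO F=RYWB R=GYWR B=BOYB L=GWOG
After move 6 (R): R=WGRY U=WYBB F=ROWG D=RYYB B=OORB
Query 1: D[2] = Y
Query 2: F[1] = O
Query 3: F[2] = W
Query 4: R[2] = R
Query 5: D[3] = B
Query 6: U[1] = Y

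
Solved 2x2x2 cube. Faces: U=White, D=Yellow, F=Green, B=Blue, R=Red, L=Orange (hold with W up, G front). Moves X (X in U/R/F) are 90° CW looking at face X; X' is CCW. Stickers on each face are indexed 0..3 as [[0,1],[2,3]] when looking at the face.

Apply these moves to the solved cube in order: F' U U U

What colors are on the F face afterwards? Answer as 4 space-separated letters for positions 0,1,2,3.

Answer: O W G G

Derivation:
After move 1 (F'): F=GGGG U=WWRR R=YRYR D=OOYY L=OWOW
After move 2 (U): U=RWRW F=YRGG R=BBYR B=OWBB L=GGOW
After move 3 (U): U=RRWW F=BBGG R=OWYR B=GGBB L=YROW
After move 4 (U): U=WRWR F=OWGG R=GGYR B=YRBB L=BBOW
Query: F face = OWGG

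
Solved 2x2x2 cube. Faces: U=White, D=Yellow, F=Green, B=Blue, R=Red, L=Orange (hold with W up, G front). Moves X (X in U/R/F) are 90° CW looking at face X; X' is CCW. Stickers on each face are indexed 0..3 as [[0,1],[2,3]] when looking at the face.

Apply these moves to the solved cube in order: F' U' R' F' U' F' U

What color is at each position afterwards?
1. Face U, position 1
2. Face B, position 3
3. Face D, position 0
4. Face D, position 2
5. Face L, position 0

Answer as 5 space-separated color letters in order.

After move 1 (F'): F=GGGG U=WWRR R=YRYR D=OOYY L=OWOW
After move 2 (U'): U=WRWR F=OWGG R=GGYR B=YRBB L=BBOW
After move 3 (R'): R=GRGY U=WBWY F=ORGR D=OWYG B=YROB
After move 4 (F'): F=RROG U=WBGG R=WROY D=BWYG L=BYOW
After move 5 (U'): U=BGWG F=BYOG R=RROY B=WROB L=YROW
After move 6 (F'): F=YGBO U=BGRO R=WRBY D=RWYG L=YGOW
After move 7 (U): U=RBOG F=WRBO R=WRBY B=YGOB L=YGOW
Query 1: U[1] = B
Query 2: B[3] = B
Query 3: D[0] = R
Query 4: D[2] = Y
Query 5: L[0] = Y

Answer: B B R Y Y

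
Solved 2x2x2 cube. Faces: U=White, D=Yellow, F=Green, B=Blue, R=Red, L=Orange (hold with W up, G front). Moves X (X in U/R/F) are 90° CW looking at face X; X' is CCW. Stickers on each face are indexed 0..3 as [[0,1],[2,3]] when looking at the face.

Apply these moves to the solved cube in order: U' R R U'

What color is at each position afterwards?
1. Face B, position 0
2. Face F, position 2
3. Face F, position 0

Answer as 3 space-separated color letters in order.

After move 1 (U'): U=WWWW F=OOGG R=GGRR B=RRBB L=BBOO
After move 2 (R): R=RGRG U=WOWG F=OYGY D=YBYR B=WRWB
After move 3 (R): R=RRGG U=WYWY F=OBGR D=YWYW B=GROB
After move 4 (U'): U=YYWW F=BBGR R=OBGG B=RROB L=GROO
Query 1: B[0] = R
Query 2: F[2] = G
Query 3: F[0] = B

Answer: R G B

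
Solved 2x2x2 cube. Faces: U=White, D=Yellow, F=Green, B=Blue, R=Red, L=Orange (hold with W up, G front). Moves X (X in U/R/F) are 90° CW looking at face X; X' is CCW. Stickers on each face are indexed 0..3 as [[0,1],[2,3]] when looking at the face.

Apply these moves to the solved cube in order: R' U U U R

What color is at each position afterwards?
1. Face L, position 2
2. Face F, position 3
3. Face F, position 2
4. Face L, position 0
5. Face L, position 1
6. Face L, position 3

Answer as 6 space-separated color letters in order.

Answer: O G G Y B O

Derivation:
After move 1 (R'): R=RRRR U=WBWB F=GWGW D=YGYG B=YBYB
After move 2 (U): U=WWBB F=RRGW R=YBRR B=OOYB L=GWOO
After move 3 (U): U=BWBW F=YBGW R=OORR B=GWYB L=RROO
After move 4 (U): U=BBWW F=OOGW R=GWRR B=RRYB L=YBOO
After move 5 (R): R=RGRW U=BOWW F=OGGG D=YYYR B=WRBB
Query 1: L[2] = O
Query 2: F[3] = G
Query 3: F[2] = G
Query 4: L[0] = Y
Query 5: L[1] = B
Query 6: L[3] = O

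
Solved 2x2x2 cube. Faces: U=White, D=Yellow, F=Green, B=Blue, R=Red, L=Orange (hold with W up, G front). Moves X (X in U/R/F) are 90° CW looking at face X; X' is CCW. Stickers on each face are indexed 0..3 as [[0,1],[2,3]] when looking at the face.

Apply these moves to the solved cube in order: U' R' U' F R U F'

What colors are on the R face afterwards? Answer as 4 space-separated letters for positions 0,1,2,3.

After move 1 (U'): U=WWWW F=OOGG R=GGRR B=RRBB L=BBOO
After move 2 (R'): R=GRGR U=WBWR F=OWGW D=YOYG B=YRYB
After move 3 (U'): U=BRWW F=BBGW R=OWGR B=GRYB L=YROO
After move 4 (F): F=GBWB U=BROR R=WWWR D=GOYG L=YYOO
After move 5 (R): R=WWRW U=BBOB F=GOWG D=GYYG B=RRRB
After move 6 (U): U=OBBB F=WWWG R=RRRW B=YYRB L=GOOO
After move 7 (F'): F=WGWW U=OBRR R=YRGW D=OOYG L=GBOB
Query: R face = YRGW

Answer: Y R G W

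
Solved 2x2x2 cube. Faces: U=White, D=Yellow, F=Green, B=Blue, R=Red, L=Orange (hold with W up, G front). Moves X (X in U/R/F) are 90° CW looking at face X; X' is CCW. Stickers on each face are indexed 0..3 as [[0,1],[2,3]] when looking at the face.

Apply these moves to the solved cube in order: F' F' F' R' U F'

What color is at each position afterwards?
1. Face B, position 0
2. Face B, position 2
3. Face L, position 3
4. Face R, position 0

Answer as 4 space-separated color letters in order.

After move 1 (F'): F=GGGG U=WWRR R=YRYR D=OOYY L=OWOW
After move 2 (F'): F=GGGG U=WWYY R=OROR D=WWYY L=OROR
After move 3 (F'): F=GGGG U=WWOO R=WRWR D=RRYY L=OYOY
After move 4 (R'): R=RRWW U=WBOB F=GWGO D=RGYG B=YBRB
After move 5 (U): U=OWBB F=RRGO R=YBWW B=OYRB L=GWOY
After move 6 (F'): F=RORG U=OWYW R=GBRW D=WYYG L=GBOB
Query 1: B[0] = O
Query 2: B[2] = R
Query 3: L[3] = B
Query 4: R[0] = G

Answer: O R B G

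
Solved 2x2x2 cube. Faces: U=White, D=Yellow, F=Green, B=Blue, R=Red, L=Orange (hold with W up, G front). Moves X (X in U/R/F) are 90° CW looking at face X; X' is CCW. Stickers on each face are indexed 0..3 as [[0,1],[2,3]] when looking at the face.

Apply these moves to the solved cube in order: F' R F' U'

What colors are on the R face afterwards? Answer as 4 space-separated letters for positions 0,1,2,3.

After move 1 (F'): F=GGGG U=WWRR R=YRYR D=OOYY L=OWOW
After move 2 (R): R=YYRR U=WGRG F=GOGY D=OBYB B=RBWB
After move 3 (F'): F=OYGG U=WGYR R=BYOR D=WWYB L=OGOR
After move 4 (U'): U=GRWY F=OGGG R=OYOR B=BYWB L=RBOR
Query: R face = OYOR

Answer: O Y O R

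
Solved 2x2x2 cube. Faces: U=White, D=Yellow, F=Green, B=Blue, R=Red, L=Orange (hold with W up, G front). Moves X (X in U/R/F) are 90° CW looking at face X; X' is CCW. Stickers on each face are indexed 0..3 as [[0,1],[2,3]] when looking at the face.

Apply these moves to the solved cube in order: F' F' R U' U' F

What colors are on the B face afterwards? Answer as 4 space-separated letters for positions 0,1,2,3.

Answer: G W W B

Derivation:
After move 1 (F'): F=GGGG U=WWRR R=YRYR D=OOYY L=OWOW
After move 2 (F'): F=GGGG U=WWYY R=OROR D=WWYY L=OROR
After move 3 (R): R=OORR U=WGYG F=GWGY D=WBYB B=YBWB
After move 4 (U'): U=GGWY F=ORGY R=GWRR B=OOWB L=YBOR
After move 5 (U'): U=GYGW F=YBGY R=ORRR B=GWWB L=OOOR
After move 6 (F): F=GYYB U=GYRO R=GRWR D=ROYB L=OWOB
Query: B face = GWWB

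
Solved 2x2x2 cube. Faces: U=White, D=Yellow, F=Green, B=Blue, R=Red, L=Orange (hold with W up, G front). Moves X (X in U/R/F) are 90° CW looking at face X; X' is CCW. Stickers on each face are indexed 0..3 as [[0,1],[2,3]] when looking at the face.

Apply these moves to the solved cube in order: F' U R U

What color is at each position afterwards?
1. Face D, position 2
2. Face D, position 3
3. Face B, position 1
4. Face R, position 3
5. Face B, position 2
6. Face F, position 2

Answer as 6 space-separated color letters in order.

After move 1 (F'): F=GGGG U=WWRR R=YRYR D=OOYY L=OWOW
After move 2 (U): U=RWRW F=YRGG R=BBYR B=OWBB L=GGOW
After move 3 (R): R=YBRB U=RRRG F=YOGY D=OBYO B=WWWB
After move 4 (U): U=RRGR F=YBGY R=WWRB B=GGWB L=YOOW
Query 1: D[2] = Y
Query 2: D[3] = O
Query 3: B[1] = G
Query 4: R[3] = B
Query 5: B[2] = W
Query 6: F[2] = G

Answer: Y O G B W G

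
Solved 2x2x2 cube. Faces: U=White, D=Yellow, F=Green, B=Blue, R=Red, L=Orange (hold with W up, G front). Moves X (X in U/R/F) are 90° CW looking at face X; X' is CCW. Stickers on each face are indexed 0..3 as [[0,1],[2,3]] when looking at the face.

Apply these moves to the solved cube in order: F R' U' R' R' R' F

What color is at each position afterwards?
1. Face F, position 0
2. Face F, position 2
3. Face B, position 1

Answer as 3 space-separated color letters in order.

After move 1 (F): F=GGGG U=WWOO R=WRWR D=RRYY L=OYOY
After move 2 (R'): R=RRWW U=WBOB F=GWGO D=RGYG B=YBRB
After move 3 (U'): U=BBWO F=OYGO R=GWWW B=RRRB L=YBOY
After move 4 (R'): R=WWGW U=BRWR F=OBGO D=RYYO B=GRGB
After move 5 (R'): R=WWWG U=BGWG F=ORGR D=RBYO B=ORYB
After move 6 (R'): R=WGWW U=BYWO F=OGGG D=RRYR B=ORBB
After move 7 (F): F=GOGG U=BYYB R=WGOW D=WWYR L=YROR
Query 1: F[0] = G
Query 2: F[2] = G
Query 3: B[1] = R

Answer: G G R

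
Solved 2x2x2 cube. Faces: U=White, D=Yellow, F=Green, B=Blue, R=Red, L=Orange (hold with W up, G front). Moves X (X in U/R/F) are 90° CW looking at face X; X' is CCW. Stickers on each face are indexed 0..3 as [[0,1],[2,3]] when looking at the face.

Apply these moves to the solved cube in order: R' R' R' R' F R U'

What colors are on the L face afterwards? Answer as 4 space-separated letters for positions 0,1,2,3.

Answer: O B O Y

Derivation:
After move 1 (R'): R=RRRR U=WBWB F=GWGW D=YGYG B=YBYB
After move 2 (R'): R=RRRR U=WYWY F=GBGB D=YWYW B=GBGB
After move 3 (R'): R=RRRR U=WGWG F=GYGY D=YBYB B=WBWB
After move 4 (R'): R=RRRR U=WWWW F=GGGG D=YYYY B=BBBB
After move 5 (F): F=GGGG U=WWOO R=WRWR D=RRYY L=OYOY
After move 6 (R): R=WWRR U=WGOG F=GRGY D=RBYB B=OBWB
After move 7 (U'): U=GGWO F=OYGY R=GRRR B=WWWB L=OBOY
Query: L face = OBOY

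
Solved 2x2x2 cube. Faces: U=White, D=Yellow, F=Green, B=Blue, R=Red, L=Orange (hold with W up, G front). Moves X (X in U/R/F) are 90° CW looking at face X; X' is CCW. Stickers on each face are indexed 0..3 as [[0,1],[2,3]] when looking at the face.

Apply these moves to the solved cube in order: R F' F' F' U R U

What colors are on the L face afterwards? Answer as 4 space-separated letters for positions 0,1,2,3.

After move 1 (R): R=RRRR U=WGWG F=GYGY D=YBYB B=WBWB
After move 2 (F'): F=YYGG U=WGRR R=BRYR D=OOYB L=OGOW
After move 3 (F'): F=YGYG U=WGBY R=OROR D=GWYB L=OROR
After move 4 (F'): F=GGYY U=WGOO R=WRGR D=RRYB L=OYOB
After move 5 (U): U=OWOG F=WRYY R=WBGR B=OYWB L=GGOB
After move 6 (R): R=GWRB U=OROY F=WRYB D=RWYO B=GYWB
After move 7 (U): U=OOYR F=GWYB R=GYRB B=GGWB L=WROB
Query: L face = WROB

Answer: W R O B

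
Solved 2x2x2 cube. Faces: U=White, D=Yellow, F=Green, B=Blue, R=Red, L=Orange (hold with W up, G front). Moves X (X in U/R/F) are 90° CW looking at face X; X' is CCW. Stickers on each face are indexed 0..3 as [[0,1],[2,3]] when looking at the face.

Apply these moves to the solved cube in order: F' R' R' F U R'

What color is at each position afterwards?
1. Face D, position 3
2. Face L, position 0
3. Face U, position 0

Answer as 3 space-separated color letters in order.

After move 1 (F'): F=GGGG U=WWRR R=YRYR D=OOYY L=OWOW
After move 2 (R'): R=RRYY U=WBRB F=GWGR D=OGYG B=YBOB
After move 3 (R'): R=RYRY U=WORY F=GBGB D=OWYR B=GBGB
After move 4 (F): F=GGBB U=WOWW R=RYYY D=RRYR L=OOOW
After move 5 (U): U=WWWO F=RYBB R=GBYY B=OOGB L=GGOW
After move 6 (R'): R=BYGY U=WGWO F=RWBO D=RYYB B=RORB
Query 1: D[3] = B
Query 2: L[0] = G
Query 3: U[0] = W

Answer: B G W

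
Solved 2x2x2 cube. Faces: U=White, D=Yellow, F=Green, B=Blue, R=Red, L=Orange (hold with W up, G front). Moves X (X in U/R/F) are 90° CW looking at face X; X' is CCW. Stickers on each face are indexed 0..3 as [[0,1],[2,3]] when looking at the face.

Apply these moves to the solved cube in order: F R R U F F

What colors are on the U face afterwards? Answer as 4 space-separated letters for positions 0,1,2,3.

After move 1 (F): F=GGGG U=WWOO R=WRWR D=RRYY L=OYOY
After move 2 (R): R=WWRR U=WGOG F=GRGY D=RBYB B=OBWB
After move 3 (R): R=RWRW U=WROY F=GBGB D=RWYO B=GBGB
After move 4 (U): U=OWYR F=RWGB R=GBRW B=OYGB L=GBOY
After move 5 (F): F=GRBW U=OWYB R=YBRW D=RGYO L=GROW
After move 6 (F): F=BGWR U=OWWR R=YBBW D=RYYO L=GROG
Query: U face = OWWR

Answer: O W W R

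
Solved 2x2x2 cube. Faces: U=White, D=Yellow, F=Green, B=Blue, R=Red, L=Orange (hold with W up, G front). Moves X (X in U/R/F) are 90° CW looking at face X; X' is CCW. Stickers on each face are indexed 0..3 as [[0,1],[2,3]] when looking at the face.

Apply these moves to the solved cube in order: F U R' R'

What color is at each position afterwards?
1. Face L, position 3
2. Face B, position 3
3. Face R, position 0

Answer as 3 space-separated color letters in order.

After move 1 (F): F=GGGG U=WWOO R=WRWR D=RRYY L=OYOY
After move 2 (U): U=OWOW F=WRGG R=BBWR B=OYBB L=GGOY
After move 3 (R'): R=BRBW U=OBOO F=WWGW D=RRYG B=YYRB
After move 4 (R'): R=RWBB U=OROY F=WBGO D=RWYW B=GYRB
Query 1: L[3] = Y
Query 2: B[3] = B
Query 3: R[0] = R

Answer: Y B R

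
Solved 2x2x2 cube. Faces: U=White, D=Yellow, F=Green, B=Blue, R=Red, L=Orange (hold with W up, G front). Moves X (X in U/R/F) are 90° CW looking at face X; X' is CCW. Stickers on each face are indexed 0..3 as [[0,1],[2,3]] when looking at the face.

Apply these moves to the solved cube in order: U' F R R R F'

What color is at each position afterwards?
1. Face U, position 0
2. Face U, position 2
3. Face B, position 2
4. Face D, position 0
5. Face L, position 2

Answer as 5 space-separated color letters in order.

Answer: W G G Y O

Derivation:
After move 1 (U'): U=WWWW F=OOGG R=GGRR B=RRBB L=BBOO
After move 2 (F): F=GOGO U=WWOB R=WGWR D=RGYY L=BYOY
After move 3 (R): R=WWRG U=WOOO F=GGGY D=RBYR B=BRWB
After move 4 (R): R=RWGW U=WGOY F=GBGR D=RWYB B=OROB
After move 5 (R): R=GRWW U=WBOR F=GWGB D=ROYO B=YRGB
After move 6 (F'): F=WBGG U=WBGW R=ORRW D=YYYO L=BROO
Query 1: U[0] = W
Query 2: U[2] = G
Query 3: B[2] = G
Query 4: D[0] = Y
Query 5: L[2] = O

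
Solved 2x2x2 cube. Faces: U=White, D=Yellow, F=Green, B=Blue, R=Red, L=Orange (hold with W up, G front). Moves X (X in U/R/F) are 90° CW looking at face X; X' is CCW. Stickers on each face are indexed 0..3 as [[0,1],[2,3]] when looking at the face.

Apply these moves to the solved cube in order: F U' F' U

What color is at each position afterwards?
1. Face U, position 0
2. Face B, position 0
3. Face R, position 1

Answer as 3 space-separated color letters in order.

Answer: G B R

Derivation:
After move 1 (F): F=GGGG U=WWOO R=WRWR D=RRYY L=OYOY
After move 2 (U'): U=WOWO F=OYGG R=GGWR B=WRBB L=BBOY
After move 3 (F'): F=YGOG U=WOGW R=RGRR D=BYYY L=BOOW
After move 4 (U): U=GWWO F=RGOG R=WRRR B=BOBB L=YGOW
Query 1: U[0] = G
Query 2: B[0] = B
Query 3: R[1] = R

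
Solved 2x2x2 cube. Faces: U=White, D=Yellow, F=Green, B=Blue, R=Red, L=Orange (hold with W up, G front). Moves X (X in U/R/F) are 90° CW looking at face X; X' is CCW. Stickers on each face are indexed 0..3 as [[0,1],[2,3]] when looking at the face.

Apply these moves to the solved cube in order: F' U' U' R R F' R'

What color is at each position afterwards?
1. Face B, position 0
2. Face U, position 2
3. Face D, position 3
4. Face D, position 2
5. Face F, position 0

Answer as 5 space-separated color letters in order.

Answer: W R G Y B

Derivation:
After move 1 (F'): F=GGGG U=WWRR R=YRYR D=OOYY L=OWOW
After move 2 (U'): U=WRWR F=OWGG R=GGYR B=YRBB L=BBOW
After move 3 (U'): U=RRWW F=BBGG R=OWYR B=GGBB L=YROW
After move 4 (R): R=YORW U=RBWG F=BOGY D=OBYG B=WGRB
After move 5 (R): R=RYWO U=ROWY F=BBGG D=ORYW B=GGBB
After move 6 (F'): F=BGBG U=RORW R=RYOO D=RWYW L=YYOW
After move 7 (R'): R=YORO U=RBRG F=BOBW D=RGYG B=WGWB
Query 1: B[0] = W
Query 2: U[2] = R
Query 3: D[3] = G
Query 4: D[2] = Y
Query 5: F[0] = B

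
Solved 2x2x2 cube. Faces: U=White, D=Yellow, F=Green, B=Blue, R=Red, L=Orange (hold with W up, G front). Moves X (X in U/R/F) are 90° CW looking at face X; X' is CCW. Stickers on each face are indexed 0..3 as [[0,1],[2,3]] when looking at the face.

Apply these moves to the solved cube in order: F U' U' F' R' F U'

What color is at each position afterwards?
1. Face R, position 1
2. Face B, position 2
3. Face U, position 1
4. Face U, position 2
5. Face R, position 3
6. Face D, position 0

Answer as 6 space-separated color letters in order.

Answer: B Y W O R R

Derivation:
After move 1 (F): F=GGGG U=WWOO R=WRWR D=RRYY L=OYOY
After move 2 (U'): U=WOWO F=OYGG R=GGWR B=WRBB L=BBOY
After move 3 (U'): U=OOWW F=BBGG R=OYWR B=GGBB L=WROY
After move 4 (F'): F=BGBG U=OOOW R=RYRR D=RYYY L=WWOW
After move 5 (R'): R=YRRR U=OBOG F=BOBW D=RGYG B=YGYB
After move 6 (F): F=BBWO U=OBWW R=ORGR D=RYYG L=WROG
After move 7 (U'): U=BWOW F=WRWO R=BBGR B=ORYB L=YGOG
Query 1: R[1] = B
Query 2: B[2] = Y
Query 3: U[1] = W
Query 4: U[2] = O
Query 5: R[3] = R
Query 6: D[0] = R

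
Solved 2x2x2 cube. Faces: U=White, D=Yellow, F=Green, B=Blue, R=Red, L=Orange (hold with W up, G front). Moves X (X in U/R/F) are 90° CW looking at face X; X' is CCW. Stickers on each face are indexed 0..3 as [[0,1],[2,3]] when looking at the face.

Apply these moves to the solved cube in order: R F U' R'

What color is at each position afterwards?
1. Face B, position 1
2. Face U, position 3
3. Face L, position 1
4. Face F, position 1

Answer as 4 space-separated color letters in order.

After move 1 (R): R=RRRR U=WGWG F=GYGY D=YBYB B=WBWB
After move 2 (F): F=GGYY U=WGOO R=WRGR D=RRYB L=OYOB
After move 3 (U'): U=GOWO F=OYYY R=GGGR B=WRWB L=WBOB
After move 4 (R'): R=GRGG U=GWWW F=OOYO D=RYYY B=BRRB
Query 1: B[1] = R
Query 2: U[3] = W
Query 3: L[1] = B
Query 4: F[1] = O

Answer: R W B O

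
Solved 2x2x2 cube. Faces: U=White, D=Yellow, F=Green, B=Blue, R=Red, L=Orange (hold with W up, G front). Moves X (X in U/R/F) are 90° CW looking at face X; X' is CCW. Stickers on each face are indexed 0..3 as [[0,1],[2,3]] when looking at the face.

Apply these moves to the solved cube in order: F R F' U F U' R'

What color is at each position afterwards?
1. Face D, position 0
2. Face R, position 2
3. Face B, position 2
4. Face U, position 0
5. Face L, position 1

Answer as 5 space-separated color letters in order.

Answer: R G O W G

Derivation:
After move 1 (F): F=GGGG U=WWOO R=WRWR D=RRYY L=OYOY
After move 2 (R): R=WWRR U=WGOG F=GRGY D=RBYB B=OBWB
After move 3 (F'): F=RYGG U=WGWR R=BWRR D=YYYB L=OGOO
After move 4 (U): U=WWRG F=BWGG R=OBRR B=OGWB L=RYOO
After move 5 (F): F=GBGW U=WWOY R=RBGR D=ROYB L=RYOY
After move 6 (U'): U=WYWO F=RYGW R=GBGR B=RBWB L=OGOY
After move 7 (R'): R=BRGG U=WWWR F=RYGO D=RYYW B=BBOB
Query 1: D[0] = R
Query 2: R[2] = G
Query 3: B[2] = O
Query 4: U[0] = W
Query 5: L[1] = G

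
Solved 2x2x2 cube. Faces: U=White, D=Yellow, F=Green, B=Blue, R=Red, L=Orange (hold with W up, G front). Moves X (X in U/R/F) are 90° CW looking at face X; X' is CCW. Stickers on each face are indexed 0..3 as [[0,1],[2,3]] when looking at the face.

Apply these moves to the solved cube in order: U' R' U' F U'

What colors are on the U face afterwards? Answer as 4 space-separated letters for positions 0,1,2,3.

Answer: R R B O

Derivation:
After move 1 (U'): U=WWWW F=OOGG R=GGRR B=RRBB L=BBOO
After move 2 (R'): R=GRGR U=WBWR F=OWGW D=YOYG B=YRYB
After move 3 (U'): U=BRWW F=BBGW R=OWGR B=GRYB L=YROO
After move 4 (F): F=GBWB U=BROR R=WWWR D=GOYG L=YYOO
After move 5 (U'): U=RRBO F=YYWB R=GBWR B=WWYB L=GROO
Query: U face = RRBO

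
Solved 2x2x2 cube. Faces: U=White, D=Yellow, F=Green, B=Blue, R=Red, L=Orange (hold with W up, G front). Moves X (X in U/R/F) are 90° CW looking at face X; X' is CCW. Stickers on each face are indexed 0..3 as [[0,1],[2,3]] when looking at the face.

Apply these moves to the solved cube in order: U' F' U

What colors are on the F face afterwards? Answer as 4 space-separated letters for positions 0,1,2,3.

After move 1 (U'): U=WWWW F=OOGG R=GGRR B=RRBB L=BBOO
After move 2 (F'): F=OGOG U=WWGR R=YGYR D=BOYY L=BWOW
After move 3 (U): U=GWRW F=YGOG R=RRYR B=BWBB L=OGOW
Query: F face = YGOG

Answer: Y G O G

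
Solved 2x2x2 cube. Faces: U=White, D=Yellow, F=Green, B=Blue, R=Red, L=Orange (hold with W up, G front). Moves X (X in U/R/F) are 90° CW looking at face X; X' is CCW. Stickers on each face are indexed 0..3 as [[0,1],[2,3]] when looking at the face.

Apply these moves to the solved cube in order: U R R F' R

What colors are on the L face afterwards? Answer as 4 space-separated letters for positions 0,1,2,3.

After move 1 (U): U=WWWW F=RRGG R=BBRR B=OOBB L=GGOO
After move 2 (R): R=RBRB U=WRWG F=RYGY D=YBYO B=WOWB
After move 3 (R): R=RRBB U=WYWY F=RBGO D=YWYW B=GORB
After move 4 (F'): F=BORG U=WYRB R=WRYB D=GOYW L=GYOW
After move 5 (R): R=YWBR U=WORG F=BORW D=GRYG B=BOYB
Query: L face = GYOW

Answer: G Y O W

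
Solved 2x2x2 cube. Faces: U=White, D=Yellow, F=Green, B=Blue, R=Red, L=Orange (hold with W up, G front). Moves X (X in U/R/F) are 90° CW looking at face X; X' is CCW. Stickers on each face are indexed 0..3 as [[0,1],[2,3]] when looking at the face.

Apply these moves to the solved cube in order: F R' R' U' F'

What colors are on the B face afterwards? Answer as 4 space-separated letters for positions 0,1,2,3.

After move 1 (F): F=GGGG U=WWOO R=WRWR D=RRYY L=OYOY
After move 2 (R'): R=RRWW U=WBOB F=GWGO D=RGYG B=YBRB
After move 3 (R'): R=RWRW U=WROY F=GBGB D=RWYO B=GBGB
After move 4 (U'): U=RYWO F=OYGB R=GBRW B=RWGB L=GBOY
After move 5 (F'): F=YBOG U=RYGR R=WBRW D=BYYO L=GOOW
Query: B face = RWGB

Answer: R W G B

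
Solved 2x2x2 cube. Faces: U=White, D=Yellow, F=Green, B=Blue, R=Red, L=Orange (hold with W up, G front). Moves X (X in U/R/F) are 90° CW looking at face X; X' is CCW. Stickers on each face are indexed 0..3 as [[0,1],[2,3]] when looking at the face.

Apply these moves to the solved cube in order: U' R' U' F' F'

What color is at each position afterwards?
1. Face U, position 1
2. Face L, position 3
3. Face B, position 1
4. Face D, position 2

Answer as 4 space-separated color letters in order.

Answer: R O R Y

Derivation:
After move 1 (U'): U=WWWW F=OOGG R=GGRR B=RRBB L=BBOO
After move 2 (R'): R=GRGR U=WBWR F=OWGW D=YOYG B=YRYB
After move 3 (U'): U=BRWW F=BBGW R=OWGR B=GRYB L=YROO
After move 4 (F'): F=BWBG U=BROG R=OWYR D=ROYG L=YWOW
After move 5 (F'): F=WGBB U=BROY R=OWRR D=WWYG L=YGOO
Query 1: U[1] = R
Query 2: L[3] = O
Query 3: B[1] = R
Query 4: D[2] = Y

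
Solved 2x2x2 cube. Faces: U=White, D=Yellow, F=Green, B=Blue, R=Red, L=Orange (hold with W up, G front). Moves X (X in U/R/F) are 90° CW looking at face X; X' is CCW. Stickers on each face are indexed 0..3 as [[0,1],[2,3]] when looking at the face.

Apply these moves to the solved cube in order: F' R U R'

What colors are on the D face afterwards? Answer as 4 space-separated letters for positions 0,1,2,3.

Answer: O Y Y Y

Derivation:
After move 1 (F'): F=GGGG U=WWRR R=YRYR D=OOYY L=OWOW
After move 2 (R): R=YYRR U=WGRG F=GOGY D=OBYB B=RBWB
After move 3 (U): U=RWGG F=YYGY R=RBRR B=OWWB L=GOOW
After move 4 (R'): R=BRRR U=RWGO F=YWGG D=OYYY B=BWBB
Query: D face = OYYY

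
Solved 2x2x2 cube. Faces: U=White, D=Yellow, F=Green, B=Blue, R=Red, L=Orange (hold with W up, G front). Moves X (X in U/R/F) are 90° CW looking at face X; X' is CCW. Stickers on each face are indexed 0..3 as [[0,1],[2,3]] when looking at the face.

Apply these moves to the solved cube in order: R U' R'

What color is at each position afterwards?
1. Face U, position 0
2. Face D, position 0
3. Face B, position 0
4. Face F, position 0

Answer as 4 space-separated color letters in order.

Answer: G Y B O

Derivation:
After move 1 (R): R=RRRR U=WGWG F=GYGY D=YBYB B=WBWB
After move 2 (U'): U=GGWW F=OOGY R=GYRR B=RRWB L=WBOO
After move 3 (R'): R=YRGR U=GWWR F=OGGW D=YOYY B=BRBB
Query 1: U[0] = G
Query 2: D[0] = Y
Query 3: B[0] = B
Query 4: F[0] = O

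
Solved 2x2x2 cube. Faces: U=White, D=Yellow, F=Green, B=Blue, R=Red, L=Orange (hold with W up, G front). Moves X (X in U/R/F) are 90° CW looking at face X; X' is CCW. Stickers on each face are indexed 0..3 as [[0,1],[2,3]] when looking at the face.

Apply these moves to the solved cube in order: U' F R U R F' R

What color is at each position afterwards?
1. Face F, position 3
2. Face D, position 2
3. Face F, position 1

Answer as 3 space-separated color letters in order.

After move 1 (U'): U=WWWW F=OOGG R=GGRR B=RRBB L=BBOO
After move 2 (F): F=GOGO U=WWOB R=WGWR D=RGYY L=BYOY
After move 3 (R): R=WWRG U=WOOO F=GGGY D=RBYR B=BRWB
After move 4 (U): U=OWOO F=WWGY R=BRRG B=BYWB L=GGOY
After move 5 (R): R=RBGR U=OWOY F=WBGR D=RWYB B=OYWB
After move 6 (F'): F=BRWG U=OWRG R=WBRR D=GYYB L=GYOO
After move 7 (R): R=RWRB U=ORRG F=BYWB D=GWYO B=GYWB
Query 1: F[3] = B
Query 2: D[2] = Y
Query 3: F[1] = Y

Answer: B Y Y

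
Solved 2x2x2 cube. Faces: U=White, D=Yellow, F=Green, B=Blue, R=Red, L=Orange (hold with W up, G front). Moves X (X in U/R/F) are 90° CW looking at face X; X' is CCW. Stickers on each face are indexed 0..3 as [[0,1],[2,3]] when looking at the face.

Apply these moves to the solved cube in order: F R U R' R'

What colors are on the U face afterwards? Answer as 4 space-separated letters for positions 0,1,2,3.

Answer: O B G B

Derivation:
After move 1 (F): F=GGGG U=WWOO R=WRWR D=RRYY L=OYOY
After move 2 (R): R=WWRR U=WGOG F=GRGY D=RBYB B=OBWB
After move 3 (U): U=OWGG F=WWGY R=OBRR B=OYWB L=GROY
After move 4 (R'): R=BROR U=OWGO F=WWGG D=RWYY B=BYBB
After move 5 (R'): R=RRBO U=OBGB F=WWGO D=RWYG B=YYWB
Query: U face = OBGB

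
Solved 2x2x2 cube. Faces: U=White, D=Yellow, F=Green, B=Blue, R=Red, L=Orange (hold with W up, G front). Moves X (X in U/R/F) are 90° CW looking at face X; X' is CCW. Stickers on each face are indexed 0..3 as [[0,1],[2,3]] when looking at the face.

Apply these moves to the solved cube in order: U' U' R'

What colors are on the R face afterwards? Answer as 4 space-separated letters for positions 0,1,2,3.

After move 1 (U'): U=WWWW F=OOGG R=GGRR B=RRBB L=BBOO
After move 2 (U'): U=WWWW F=BBGG R=OORR B=GGBB L=RROO
After move 3 (R'): R=OROR U=WBWG F=BWGW D=YBYG B=YGYB
Query: R face = OROR

Answer: O R O R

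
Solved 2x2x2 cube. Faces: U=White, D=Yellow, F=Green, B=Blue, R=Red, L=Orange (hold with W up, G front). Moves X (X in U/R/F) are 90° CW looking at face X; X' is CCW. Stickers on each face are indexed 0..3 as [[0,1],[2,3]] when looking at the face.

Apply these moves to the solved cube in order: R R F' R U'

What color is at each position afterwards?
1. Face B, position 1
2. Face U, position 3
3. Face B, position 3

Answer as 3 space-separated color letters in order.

After move 1 (R): R=RRRR U=WGWG F=GYGY D=YBYB B=WBWB
After move 2 (R): R=RRRR U=WYWY F=GBGB D=YWYW B=GBGB
After move 3 (F'): F=BBGG U=WYRR R=WRYR D=OOYW L=OYOW
After move 4 (R): R=YWRR U=WBRG F=BOGW D=OGYG B=RBYB
After move 5 (U'): U=BGWR F=OYGW R=BORR B=YWYB L=RBOW
Query 1: B[1] = W
Query 2: U[3] = R
Query 3: B[3] = B

Answer: W R B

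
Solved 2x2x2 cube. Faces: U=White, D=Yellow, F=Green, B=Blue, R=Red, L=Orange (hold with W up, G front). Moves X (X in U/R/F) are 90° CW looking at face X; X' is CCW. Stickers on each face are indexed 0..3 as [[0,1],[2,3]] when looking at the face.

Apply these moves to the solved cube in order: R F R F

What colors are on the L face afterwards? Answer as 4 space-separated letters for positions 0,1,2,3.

After move 1 (R): R=RRRR U=WGWG F=GYGY D=YBYB B=WBWB
After move 2 (F): F=GGYY U=WGOO R=WRGR D=RRYB L=OYOB
After move 3 (R): R=GWRR U=WGOY F=GRYB D=RWYW B=OBGB
After move 4 (F): F=YGBR U=WGBY R=OWYR D=RGYW L=OROW
Query: L face = OROW

Answer: O R O W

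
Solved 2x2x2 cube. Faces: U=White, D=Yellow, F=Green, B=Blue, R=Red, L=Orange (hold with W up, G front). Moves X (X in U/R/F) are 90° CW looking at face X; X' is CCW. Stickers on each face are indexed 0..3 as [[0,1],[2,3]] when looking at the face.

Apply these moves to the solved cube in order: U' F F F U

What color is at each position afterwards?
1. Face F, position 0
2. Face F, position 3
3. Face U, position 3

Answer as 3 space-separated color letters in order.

After move 1 (U'): U=WWWW F=OOGG R=GGRR B=RRBB L=BBOO
After move 2 (F): F=GOGO U=WWOB R=WGWR D=RGYY L=BYOY
After move 3 (F): F=GGOO U=WWYY R=OGBR D=WWYY L=BROG
After move 4 (F): F=OGOG U=WWGR R=YGYR D=BOYY L=BWOW
After move 5 (U): U=GWRW F=YGOG R=RRYR B=BWBB L=OGOW
Query 1: F[0] = Y
Query 2: F[3] = G
Query 3: U[3] = W

Answer: Y G W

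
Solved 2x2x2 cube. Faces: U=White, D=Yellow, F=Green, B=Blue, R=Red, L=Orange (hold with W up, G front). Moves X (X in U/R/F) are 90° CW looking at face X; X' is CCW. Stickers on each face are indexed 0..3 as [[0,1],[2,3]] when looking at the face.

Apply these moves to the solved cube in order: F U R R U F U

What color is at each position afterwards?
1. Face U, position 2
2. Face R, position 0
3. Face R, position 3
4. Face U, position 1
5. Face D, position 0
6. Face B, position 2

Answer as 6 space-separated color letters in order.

After move 1 (F): F=GGGG U=WWOO R=WRWR D=RRYY L=OYOY
After move 2 (U): U=OWOW F=WRGG R=BBWR B=OYBB L=GGOY
After move 3 (R): R=WBRB U=OROG F=WRGY D=RBYO B=WYWB
After move 4 (R): R=RWBB U=OROY F=WBGO D=RWYW B=GYRB
After move 5 (U): U=OOYR F=RWGO R=GYBB B=GGRB L=WBOY
After move 6 (F): F=GROW U=OOYB R=YYRB D=BGYW L=WROW
After move 7 (U): U=YOBO F=YYOW R=GGRB B=WRRB L=GROW
Query 1: U[2] = B
Query 2: R[0] = G
Query 3: R[3] = B
Query 4: U[1] = O
Query 5: D[0] = B
Query 6: B[2] = R

Answer: B G B O B R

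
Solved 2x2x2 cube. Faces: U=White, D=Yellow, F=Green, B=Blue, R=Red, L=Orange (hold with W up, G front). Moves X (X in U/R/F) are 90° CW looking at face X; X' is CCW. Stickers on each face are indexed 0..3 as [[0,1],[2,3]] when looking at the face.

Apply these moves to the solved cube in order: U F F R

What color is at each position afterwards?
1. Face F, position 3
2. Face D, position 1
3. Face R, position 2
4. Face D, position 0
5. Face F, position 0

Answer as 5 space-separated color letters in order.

After move 1 (U): U=WWWW F=RRGG R=BBRR B=OOBB L=GGOO
After move 2 (F): F=GRGR U=WWOG R=WBWR D=RBYY L=GYOY
After move 3 (F): F=GGRR U=WWYY R=OBGR D=WWYY L=GROB
After move 4 (R): R=GORB U=WGYR F=GWRY D=WBYO B=YOWB
Query 1: F[3] = Y
Query 2: D[1] = B
Query 3: R[2] = R
Query 4: D[0] = W
Query 5: F[0] = G

Answer: Y B R W G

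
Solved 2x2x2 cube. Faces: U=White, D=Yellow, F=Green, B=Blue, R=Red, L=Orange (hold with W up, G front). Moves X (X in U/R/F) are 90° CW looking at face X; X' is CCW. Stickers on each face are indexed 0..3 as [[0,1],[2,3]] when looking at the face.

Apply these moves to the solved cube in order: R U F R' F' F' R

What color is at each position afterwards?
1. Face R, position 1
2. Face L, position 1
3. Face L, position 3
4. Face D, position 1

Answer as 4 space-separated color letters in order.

Answer: B G B W

Derivation:
After move 1 (R): R=RRRR U=WGWG F=GYGY D=YBYB B=WBWB
After move 2 (U): U=WWGG F=RRGY R=WBRR B=OOWB L=GYOO
After move 3 (F): F=GRYR U=WWOY R=GBGR D=RWYB L=GYOB
After move 4 (R'): R=BRGG U=WWOO F=GWYY D=RRYR B=BOWB
After move 5 (F'): F=WYGY U=WWBG R=RRRG D=YBYR L=GOOO
After move 6 (F'): F=YYWG U=WWRR R=BRYG D=OOYR L=GGOB
After move 7 (R): R=YBGR U=WYRG F=YOWR D=OWYB B=ROWB
Query 1: R[1] = B
Query 2: L[1] = G
Query 3: L[3] = B
Query 4: D[1] = W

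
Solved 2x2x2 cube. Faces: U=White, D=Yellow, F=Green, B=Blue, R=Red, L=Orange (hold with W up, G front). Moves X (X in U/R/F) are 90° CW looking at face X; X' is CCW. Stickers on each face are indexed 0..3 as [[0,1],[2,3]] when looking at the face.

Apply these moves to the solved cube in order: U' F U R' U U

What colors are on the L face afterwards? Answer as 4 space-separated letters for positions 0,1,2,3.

After move 1 (U'): U=WWWW F=OOGG R=GGRR B=RRBB L=BBOO
After move 2 (F): F=GOGO U=WWOB R=WGWR D=RGYY L=BYOY
After move 3 (U): U=OWBW F=WGGO R=RRWR B=BYBB L=GOOY
After move 4 (R'): R=RRRW U=OBBB F=WWGW D=RGYO B=YYGB
After move 5 (U): U=BOBB F=RRGW R=YYRW B=GOGB L=WWOY
After move 6 (U): U=BBBO F=YYGW R=GORW B=WWGB L=RROY
Query: L face = RROY

Answer: R R O Y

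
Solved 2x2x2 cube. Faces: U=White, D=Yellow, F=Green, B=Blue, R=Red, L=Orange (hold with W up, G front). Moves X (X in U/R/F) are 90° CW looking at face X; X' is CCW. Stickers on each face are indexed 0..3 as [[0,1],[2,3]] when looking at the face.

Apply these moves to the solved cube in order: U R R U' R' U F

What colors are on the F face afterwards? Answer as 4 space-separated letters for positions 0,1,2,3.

After move 1 (U): U=WWWW F=RRGG R=BBRR B=OOBB L=GGOO
After move 2 (R): R=RBRB U=WRWG F=RYGY D=YBYO B=WOWB
After move 3 (R): R=RRBB U=WYWY F=RBGO D=YWYW B=GORB
After move 4 (U'): U=YYWW F=GGGO R=RBBB B=RRRB L=GOOO
After move 5 (R'): R=BBRB U=YRWR F=GYGW D=YGYO B=WRWB
After move 6 (U): U=WYRR F=BBGW R=WRRB B=GOWB L=GYOO
After move 7 (F): F=GBWB U=WYOY R=RRRB D=RWYO L=GYOG
Query: F face = GBWB

Answer: G B W B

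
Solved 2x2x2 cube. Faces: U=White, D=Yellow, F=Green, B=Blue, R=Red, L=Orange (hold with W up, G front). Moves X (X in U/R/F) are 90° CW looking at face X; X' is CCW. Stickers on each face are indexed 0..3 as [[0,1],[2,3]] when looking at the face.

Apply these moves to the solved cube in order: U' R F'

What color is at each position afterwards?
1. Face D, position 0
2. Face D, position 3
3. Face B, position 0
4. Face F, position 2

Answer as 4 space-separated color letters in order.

After move 1 (U'): U=WWWW F=OOGG R=GGRR B=RRBB L=BBOO
After move 2 (R): R=RGRG U=WOWG F=OYGY D=YBYR B=WRWB
After move 3 (F'): F=YYOG U=WORR R=BGYG D=BOYR L=BGOW
Query 1: D[0] = B
Query 2: D[3] = R
Query 3: B[0] = W
Query 4: F[2] = O

Answer: B R W O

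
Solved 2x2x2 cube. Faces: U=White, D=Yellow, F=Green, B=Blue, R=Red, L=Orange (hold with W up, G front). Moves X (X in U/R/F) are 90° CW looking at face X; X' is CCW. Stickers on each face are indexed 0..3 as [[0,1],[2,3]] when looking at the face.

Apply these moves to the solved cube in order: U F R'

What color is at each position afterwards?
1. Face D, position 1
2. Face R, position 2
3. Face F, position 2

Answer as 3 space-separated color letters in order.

Answer: R W G

Derivation:
After move 1 (U): U=WWWW F=RRGG R=BBRR B=OOBB L=GGOO
After move 2 (F): F=GRGR U=WWOG R=WBWR D=RBYY L=GYOY
After move 3 (R'): R=BRWW U=WBOO F=GWGG D=RRYR B=YOBB
Query 1: D[1] = R
Query 2: R[2] = W
Query 3: F[2] = G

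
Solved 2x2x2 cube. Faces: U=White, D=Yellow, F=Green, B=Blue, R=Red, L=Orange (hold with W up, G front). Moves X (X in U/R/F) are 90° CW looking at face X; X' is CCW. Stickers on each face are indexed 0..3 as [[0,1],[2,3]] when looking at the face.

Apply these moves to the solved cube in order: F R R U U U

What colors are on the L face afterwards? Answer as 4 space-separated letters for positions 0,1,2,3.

Answer: G B O Y

Derivation:
After move 1 (F): F=GGGG U=WWOO R=WRWR D=RRYY L=OYOY
After move 2 (R): R=WWRR U=WGOG F=GRGY D=RBYB B=OBWB
After move 3 (R): R=RWRW U=WROY F=GBGB D=RWYO B=GBGB
After move 4 (U): U=OWYR F=RWGB R=GBRW B=OYGB L=GBOY
After move 5 (U): U=YORW F=GBGB R=OYRW B=GBGB L=RWOY
After move 6 (U): U=RYWO F=OYGB R=GBRW B=RWGB L=GBOY
Query: L face = GBOY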